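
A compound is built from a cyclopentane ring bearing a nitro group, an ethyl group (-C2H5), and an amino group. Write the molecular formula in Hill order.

C7H14N2O2

Atom tally by fragment:
  cyclopentane ring core → C:5 H:10
  (− 3 ring H displaced by substituents)
  + NO2 → N:1 O:2
  + C2H5 → C:2 H:5
  + NH2 → N:1 H:2
Element totals:
  C: 7
  H: 14
  N: 2
  O: 2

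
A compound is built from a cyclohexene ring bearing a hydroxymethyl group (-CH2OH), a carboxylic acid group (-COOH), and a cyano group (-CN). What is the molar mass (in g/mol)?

181.19 g/mol

Atom tally by fragment:
  cyclohexene ring core → C:6 H:10
  (− 3 ring H displaced by substituents)
  + CH2OH → C:1 H:3 O:1
  + COOH → C:1 H:1 O:2
  + CN → C:1 N:1
Element totals:
  C: 9
  H: 11
  N: 1
  O: 3
Molecular formula: C9H11NO3.
  M = 9(12.011) + 11(1.008) + 14.007 + 3(15.999)
    = 108.099 + 11.088 + 14.007 + 47.997 = 181.191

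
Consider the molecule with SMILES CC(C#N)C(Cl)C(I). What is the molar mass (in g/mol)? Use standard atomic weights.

243.47 g/mol

Atom tally by fragment:
  CH3 → C:1 H:3
  CH(CN) → C:2 H:1 N:1
  CH(Cl) → C:1 H:1 Cl:1
  CH2I → C:1 H:2 I:1
Element totals:
  C: 5
  H: 7
  Cl: 1
  I: 1
  N: 1
Molecular formula: C5H7ClIN.
  M = 5(12.011) + 7(1.008) + 35.45 + 126.904 + 14.007
    = 60.055 + 7.056 + 35.450 + 126.904 + 14.007 = 243.472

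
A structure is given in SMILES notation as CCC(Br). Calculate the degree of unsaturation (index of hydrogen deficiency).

Atom tally by fragment:
  CH3 → C:1 H:3
  CH2 → C:1 H:2
  CH2Br → C:1 H:2 Br:1
Element totals:
  C: 3
  H: 7
  Br: 1
Molecular formula: C3H7Br.
DoU = (2C + 2 + N − H − X) / 2 = (2·3 + 2 + 0 − 7 − 1) / 2 = 0.

0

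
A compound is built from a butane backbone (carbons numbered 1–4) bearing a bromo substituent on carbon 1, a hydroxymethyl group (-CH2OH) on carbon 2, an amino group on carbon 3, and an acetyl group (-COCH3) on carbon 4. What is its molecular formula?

C7H14BrNO2

Atom tally by fragment:
  BrCH2 → C:1 H:2 Br:1
  CH(CH2OH) → C:2 H:4 O:1
  CH(NH2) → C:1 H:3 N:1
  CH2COCH3 → C:3 H:5 O:1
Element totals:
  C: 7
  H: 14
  Br: 1
  N: 1
  O: 2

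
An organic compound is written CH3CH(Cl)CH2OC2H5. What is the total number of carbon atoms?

5

Element totals:
  C: 5
  H: 11
  Cl: 1
  O: 1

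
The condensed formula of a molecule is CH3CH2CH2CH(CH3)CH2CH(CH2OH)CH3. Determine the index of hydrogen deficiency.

0

Atom tally by fragment:
  CH3 → C:1 H:3
  CH2 → C:1 H:2
  CH2 → C:1 H:2
  CH(CH3) → C:2 H:4
  CH2 → C:1 H:2
  CH(CH2OH) → C:2 H:4 O:1
  CH3 → C:1 H:3
Element totals:
  C: 9
  H: 20
  O: 1
Molecular formula: C9H20O.
DoU = (2C + 2 + N − H − X) / 2 = (2·9 + 2 + 0 − 20 − 0) / 2 = 0.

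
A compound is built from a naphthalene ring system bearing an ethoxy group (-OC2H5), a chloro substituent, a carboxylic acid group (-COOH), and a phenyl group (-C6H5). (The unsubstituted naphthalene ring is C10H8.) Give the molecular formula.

Atom tally by fragment:
  naphthalene ring system core → C:10 H:8
  (− 4 ring H displaced by substituents)
  + OC2H5 → C:2 H:5 O:1
  + Cl → Cl:1
  + COOH → C:1 H:1 O:2
  + C6H5 → C:6 H:5
Element totals:
  C: 19
  H: 15
  Cl: 1
  O: 3

C19H15ClO3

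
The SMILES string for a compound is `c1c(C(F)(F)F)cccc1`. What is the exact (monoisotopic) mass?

Atom tally by fragment:
  benzene ring core → C:6 H:6
  (− 1 ring H displaced by substituents)
  + CF3 → C:1 F:3
Element totals:
  C: 7
  H: 5
  F: 3
Molecular formula: C7H5F3.
  M = 7(12.0) + 5(1.007825) + 3(18.998403)
    = 84.000000 + 5.039125 + 56.995209 = 146.034334

146.0343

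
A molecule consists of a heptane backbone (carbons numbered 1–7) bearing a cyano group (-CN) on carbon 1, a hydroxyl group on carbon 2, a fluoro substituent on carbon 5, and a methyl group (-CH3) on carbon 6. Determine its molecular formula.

C9H16FNO

Atom tally by fragment:
  NCCH2 → C:2 H:2 N:1
  CH(OH) → C:1 H:2 O:1
  CH2 → C:1 H:2
  CH2 → C:1 H:2
  CH(F) → C:1 H:1 F:1
  CH(CH3) → C:2 H:4
  CH3 → C:1 H:3
Element totals:
  C: 9
  H: 16
  F: 1
  N: 1
  O: 1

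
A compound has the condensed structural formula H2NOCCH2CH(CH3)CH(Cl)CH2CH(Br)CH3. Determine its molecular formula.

Element totals:
  C: 8
  H: 15
  Br: 1
  Cl: 1
  N: 1
  O: 1

C8H15BrClNO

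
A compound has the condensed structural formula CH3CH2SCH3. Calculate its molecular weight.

Atom tally by fragment:
  CH3 → C:1 H:3
  CH2SCH3 → C:2 H:5 S:1
Element totals:
  C: 3
  H: 8
  S: 1
Molecular formula: C3H8S.
  M = 3(12.011) + 8(1.008) + 32.06
    = 36.033 + 8.064 + 32.060 = 76.157

76.16 g/mol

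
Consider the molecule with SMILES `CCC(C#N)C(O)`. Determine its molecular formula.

C5H9NO

Atom tally by fragment:
  CH3 → C:1 H:3
  CH2 → C:1 H:2
  CH(CN) → C:2 H:1 N:1
  CH2OH → C:1 H:3 O:1
Element totals:
  C: 5
  H: 9
  N: 1
  O: 1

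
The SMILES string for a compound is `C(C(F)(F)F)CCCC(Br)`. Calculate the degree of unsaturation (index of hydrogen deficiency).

Atom tally by fragment:
  F3CCH2 → C:2 H:2 F:3
  CH2 → C:1 H:2
  CH2 → C:1 H:2
  CH2 → C:1 H:2
  CH2Br → C:1 H:2 Br:1
Element totals:
  C: 6
  H: 10
  Br: 1
  F: 3
Molecular formula: C6H10BrF3.
DoU = (2C + 2 + N − H − X) / 2 = (2·6 + 2 + 0 − 10 − 4) / 2 = 0.

0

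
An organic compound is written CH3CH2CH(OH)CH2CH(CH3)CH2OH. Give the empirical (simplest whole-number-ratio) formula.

C7H16O2

Atom tally by fragment:
  CH3 → C:1 H:3
  CH2 → C:1 H:2
  CH(OH) → C:1 H:2 O:1
  CH2 → C:1 H:2
  CH(CH3) → C:2 H:4
  CH2OH → C:1 H:3 O:1
Element totals:
  C: 7
  H: 16
  O: 2
Molecular formula: C7H16O2.
gcd of subscripts (7, 16, 2) = 1, so the empirical formula equals the molecular formula.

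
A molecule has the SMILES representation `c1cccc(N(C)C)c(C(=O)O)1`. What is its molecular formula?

Atom tally by fragment:
  benzene ring core → C:6 H:6
  (− 2 ring H displaced by substituents)
  + N(CH3)2 → N:1 C:2 H:6
  + COOH → C:1 H:1 O:2
Element totals:
  C: 9
  H: 11
  N: 1
  O: 2

C9H11NO2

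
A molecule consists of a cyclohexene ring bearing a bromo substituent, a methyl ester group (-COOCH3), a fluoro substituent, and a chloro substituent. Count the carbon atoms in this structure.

Atom tally by fragment:
  cyclohexene ring core → C:6 H:10
  (− 4 ring H displaced by substituents)
  + Br → Br:1
  + COOCH3 → C:2 H:3 O:2
  + F → F:1
  + Cl → Cl:1
Element totals:
  C: 8
  H: 9
  Br: 1
  Cl: 1
  F: 1
  O: 2

8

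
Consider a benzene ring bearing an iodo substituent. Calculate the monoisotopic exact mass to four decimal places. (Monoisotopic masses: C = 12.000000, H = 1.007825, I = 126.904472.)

Atom tally by fragment:
  benzene ring core → C:6 H:6
  (− 1 ring H displaced by substituents)
  + I → I:1
Element totals:
  C: 6
  H: 5
  I: 1
Molecular formula: C6H5I.
  M = 6(12.0) + 5(1.007825) + 126.904472
    = 72.000000 + 5.039125 + 126.904472 = 203.943597

203.9436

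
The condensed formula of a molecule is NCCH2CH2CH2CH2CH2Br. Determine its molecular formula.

C6H10BrN

Atom tally by fragment:
  NCCH2 → C:2 H:2 N:1
  CH2 → C:1 H:2
  CH2 → C:1 H:2
  CH2 → C:1 H:2
  CH2Br → C:1 H:2 Br:1
Element totals:
  C: 6
  H: 10
  Br: 1
  N: 1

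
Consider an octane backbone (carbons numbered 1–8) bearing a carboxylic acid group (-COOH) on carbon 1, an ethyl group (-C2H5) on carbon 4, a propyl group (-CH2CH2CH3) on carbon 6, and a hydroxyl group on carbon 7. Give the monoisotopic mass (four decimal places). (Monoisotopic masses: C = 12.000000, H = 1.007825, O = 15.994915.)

244.2038

Atom tally by fragment:
  HOOCCH2 → C:2 H:3 O:2
  CH2 → C:1 H:2
  CH2 → C:1 H:2
  CH(C2H5) → C:3 H:6
  CH2 → C:1 H:2
  CH(CH2CH2CH3) → C:4 H:8
  CH(OH) → C:1 H:2 O:1
  CH3 → C:1 H:3
Element totals:
  C: 14
  H: 28
  O: 3
Molecular formula: C14H28O3.
  M = 14(12.0) + 28(1.007825) + 3(15.994915)
    = 168.000000 + 28.219100 + 47.984745 = 244.203845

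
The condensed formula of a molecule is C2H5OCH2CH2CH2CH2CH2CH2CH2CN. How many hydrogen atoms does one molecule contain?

Atom tally by fragment:
  C2H5OCH2 → C:3 H:7 O:1
  CH2 → C:1 H:2
  CH2 → C:1 H:2
  CH2 → C:1 H:2
  CH2 → C:1 H:2
  CH2 → C:1 H:2
  CH2CN → C:2 H:2 N:1
Element totals:
  C: 10
  H: 19
  N: 1
  O: 1

19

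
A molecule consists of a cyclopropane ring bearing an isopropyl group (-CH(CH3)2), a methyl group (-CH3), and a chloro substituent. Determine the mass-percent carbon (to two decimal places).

Atom tally by fragment:
  cyclopropane ring core → C:3 H:6
  (− 3 ring H displaced by substituents)
  + CH(CH3)2 → C:3 H:7
  + CH3 → C:1 H:3
  + Cl → Cl:1
Element totals:
  C: 7
  H: 13
  Cl: 1
Molecular formula: C7H13Cl.
Molar mass = 132.631 g/mol.
Mass from C: 7 × 12.011 = 84.077 g/mol.
%C = 84.077 / 132.631 × 100 = 63.39%.

63.39%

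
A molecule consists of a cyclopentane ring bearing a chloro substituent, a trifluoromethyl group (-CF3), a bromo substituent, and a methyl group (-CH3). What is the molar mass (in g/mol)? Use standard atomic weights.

265.50 g/mol

Atom tally by fragment:
  cyclopentane ring core → C:5 H:10
  (− 4 ring H displaced by substituents)
  + Cl → Cl:1
  + CF3 → C:1 F:3
  + Br → Br:1
  + CH3 → C:1 H:3
Element totals:
  C: 7
  H: 9
  Br: 1
  Cl: 1
  F: 3
Molecular formula: C7H9BrClF3.
  M = 7(12.011) + 9(1.008) + 79.904 + 35.45 + 3(18.998)
    = 84.077 + 9.072 + 79.904 + 35.450 + 56.994 = 265.497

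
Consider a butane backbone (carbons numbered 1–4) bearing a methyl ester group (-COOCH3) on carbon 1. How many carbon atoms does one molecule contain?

Atom tally by fragment:
  CH3OOCCH2 → C:3 H:5 O:2
  CH2 → C:1 H:2
  CH2 → C:1 H:2
  CH3 → C:1 H:3
Element totals:
  C: 6
  H: 12
  O: 2

6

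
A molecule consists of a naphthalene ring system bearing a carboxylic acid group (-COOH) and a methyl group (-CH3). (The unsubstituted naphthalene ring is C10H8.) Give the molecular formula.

Atom tally by fragment:
  naphthalene ring system core → C:10 H:8
  (− 2 ring H displaced by substituents)
  + COOH → C:1 H:1 O:2
  + CH3 → C:1 H:3
Element totals:
  C: 12
  H: 10
  O: 2

C12H10O2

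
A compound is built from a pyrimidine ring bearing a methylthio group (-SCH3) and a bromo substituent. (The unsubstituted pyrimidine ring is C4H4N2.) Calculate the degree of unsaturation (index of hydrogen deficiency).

4

Atom tally by fragment:
  pyrimidine ring core → C:4 H:4 N:2
  (− 2 ring H displaced by substituents)
  + SCH3 → C:1 H:3 S:1
  + Br → Br:1
Element totals:
  C: 5
  H: 5
  Br: 1
  N: 2
  S: 1
Molecular formula: C5H5BrN2S.
DoU = (2C + 2 + N − H − X) / 2 = (2·5 + 2 + 2 − 5 − 1) / 2 = 4.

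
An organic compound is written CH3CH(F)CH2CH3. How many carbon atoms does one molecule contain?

4

Element totals:
  C: 4
  H: 9
  F: 1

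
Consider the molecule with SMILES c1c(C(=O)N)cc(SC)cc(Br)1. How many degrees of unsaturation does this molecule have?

Atom tally by fragment:
  benzene ring core → C:6 H:6
  (− 3 ring H displaced by substituents)
  + CONH2 → C:1 H:2 O:1 N:1
  + SCH3 → C:1 H:3 S:1
  + Br → Br:1
Element totals:
  C: 8
  H: 8
  Br: 1
  N: 1
  O: 1
  S: 1
Molecular formula: C8H8BrNOS.
DoU = (2C + 2 + N − H − X) / 2 = (2·8 + 2 + 1 − 8 − 1) / 2 = 5.

5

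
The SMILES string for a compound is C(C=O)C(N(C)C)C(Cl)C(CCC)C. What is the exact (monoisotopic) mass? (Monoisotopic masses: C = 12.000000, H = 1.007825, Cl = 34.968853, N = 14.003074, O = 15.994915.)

Atom tally by fragment:
  OHCCH2 → C:2 H:3 O:1
  CH(N(CH3)2) → C:3 H:7 N:1
  CH(Cl) → C:1 H:1 Cl:1
  CH(CH2CH2CH3) → C:4 H:8
  CH3 → C:1 H:3
Element totals:
  C: 11
  H: 22
  Cl: 1
  N: 1
  O: 1
Molecular formula: C11H22ClNO.
  M = 11(12.0) + 22(1.007825) + 34.968853 + 14.003074 + 15.994915
    = 132.000000 + 22.172150 + 34.968853 + 14.003074 + 15.994915 = 219.138992

219.1390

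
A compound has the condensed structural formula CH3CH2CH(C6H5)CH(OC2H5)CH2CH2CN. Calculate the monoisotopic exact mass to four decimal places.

231.1623

Element totals:
  C: 15
  H: 21
  N: 1
  O: 1
Molecular formula: C15H21NO.
  M = 15(12.0) + 21(1.007825) + 14.003074 + 15.994915
    = 180.000000 + 21.164325 + 14.003074 + 15.994915 = 231.162314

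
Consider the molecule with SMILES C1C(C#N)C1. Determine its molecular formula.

C4H5N

Atom tally by fragment:
  cyclopropane ring core → C:3 H:6
  (− 1 ring H displaced by substituents)
  + CN → C:1 N:1
Element totals:
  C: 4
  H: 5
  N: 1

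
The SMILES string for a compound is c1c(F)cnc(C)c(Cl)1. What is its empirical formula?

Atom tally by fragment:
  pyridine ring core → C:5 H:5 N:1
  (− 3 ring H displaced by substituents)
  + F → F:1
  + CH3 → C:1 H:3
  + Cl → Cl:1
Element totals:
  C: 6
  H: 5
  Cl: 1
  F: 1
  N: 1
Molecular formula: C6H5ClFN.
gcd of subscripts (6, 1, 1, 5, 1) = 1, so the empirical formula equals the molecular formula.

C6H5ClFN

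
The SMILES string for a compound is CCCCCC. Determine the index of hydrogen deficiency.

Atom tally by fragment:
  CH3 → C:1 H:3
  CH2 → C:1 H:2
  CH2 → C:1 H:2
  CH2 → C:1 H:2
  CH2 → C:1 H:2
  CH3 → C:1 H:3
Element totals:
  C: 6
  H: 14
Molecular formula: C6H14.
DoU = (2C + 2 + N − H − X) / 2 = (2·6 + 2 + 0 − 14 − 0) / 2 = 0.

0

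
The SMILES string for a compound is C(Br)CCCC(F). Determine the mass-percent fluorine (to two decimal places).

11.24%

Atom tally by fragment:
  BrCH2 → C:1 H:2 Br:1
  CH2 → C:1 H:2
  CH2 → C:1 H:2
  CH2 → C:1 H:2
  CH2F → C:1 H:2 F:1
Element totals:
  C: 5
  H: 10
  Br: 1
  F: 1
Molecular formula: C5H10BrF.
Molar mass = 169.037 g/mol.
Mass from F: 1 × 18.998 = 18.998 g/mol.
%F = 18.998 / 169.037 × 100 = 11.24%.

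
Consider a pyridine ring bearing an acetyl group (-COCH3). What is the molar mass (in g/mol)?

Atom tally by fragment:
  pyridine ring core → C:5 H:5 N:1
  (− 1 ring H displaced by substituents)
  + COCH3 → C:2 H:3 O:1
Element totals:
  C: 7
  H: 7
  N: 1
  O: 1
Molecular formula: C7H7NO.
  M = 7(12.011) + 7(1.008) + 14.007 + 15.999
    = 84.077 + 7.056 + 14.007 + 15.999 = 121.139

121.14 g/mol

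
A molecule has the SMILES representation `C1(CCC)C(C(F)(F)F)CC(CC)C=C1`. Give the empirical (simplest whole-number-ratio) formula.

C12H19F3

Atom tally by fragment:
  cyclohexene ring core → C:6 H:10
  (− 3 ring H displaced by substituents)
  + CH2CH2CH3 → C:3 H:7
  + CF3 → C:1 F:3
  + C2H5 → C:2 H:5
Element totals:
  C: 12
  H: 19
  F: 3
Molecular formula: C12H19F3.
gcd of subscripts (12, 3, 19) = 1, so the empirical formula equals the molecular formula.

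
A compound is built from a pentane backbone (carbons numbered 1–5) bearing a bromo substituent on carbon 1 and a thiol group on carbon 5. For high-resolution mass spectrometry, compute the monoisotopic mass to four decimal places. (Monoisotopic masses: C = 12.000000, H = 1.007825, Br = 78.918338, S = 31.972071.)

181.9765

Atom tally by fragment:
  BrCH2 → C:1 H:2 Br:1
  CH2 → C:1 H:2
  CH2 → C:1 H:2
  CH2 → C:1 H:2
  CH2SH → C:1 H:3 S:1
Element totals:
  C: 5
  H: 11
  Br: 1
  S: 1
Molecular formula: C5H11BrS.
  M = 5(12.0) + 11(1.007825) + 78.918338 + 31.972071
    = 60.000000 + 11.086075 + 78.918338 + 31.972071 = 181.976484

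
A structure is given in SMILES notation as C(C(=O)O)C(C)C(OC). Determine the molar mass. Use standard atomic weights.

132.16 g/mol

Atom tally by fragment:
  HOOCCH2 → C:2 H:3 O:2
  CH(CH3) → C:2 H:4
  CH2OCH3 → C:2 H:5 O:1
Element totals:
  C: 6
  H: 12
  O: 3
Molecular formula: C6H12O3.
  M = 6(12.011) + 12(1.008) + 3(15.999)
    = 72.066 + 12.096 + 47.997 = 132.159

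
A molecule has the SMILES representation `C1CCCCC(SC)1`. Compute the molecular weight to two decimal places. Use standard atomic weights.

Atom tally by fragment:
  cyclohexane ring core → C:6 H:12
  (− 1 ring H displaced by substituents)
  + SCH3 → C:1 H:3 S:1
Element totals:
  C: 7
  H: 14
  S: 1
Molecular formula: C7H14S.
  M = 7(12.011) + 14(1.008) + 32.06
    = 84.077 + 14.112 + 32.060 = 130.249

130.25 g/mol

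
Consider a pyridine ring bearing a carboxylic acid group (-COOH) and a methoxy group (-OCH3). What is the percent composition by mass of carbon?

Atom tally by fragment:
  pyridine ring core → C:5 H:5 N:1
  (− 2 ring H displaced by substituents)
  + COOH → C:1 H:1 O:2
  + OCH3 → C:1 H:3 O:1
Element totals:
  C: 7
  H: 7
  N: 1
  O: 3
Molecular formula: C7H7NO3.
Molar mass = 153.137 g/mol.
Mass from C: 7 × 12.011 = 84.077 g/mol.
%C = 84.077 / 153.137 × 100 = 54.90%.

54.90%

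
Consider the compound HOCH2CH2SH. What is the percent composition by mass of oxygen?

20.48%

Element totals:
  C: 2
  H: 6
  O: 1
  S: 1
Molecular formula: C2H6OS.
Molar mass = 78.129 g/mol.
Mass from O: 1 × 15.999 = 15.999 g/mol.
%O = 15.999 / 78.129 × 100 = 20.48%.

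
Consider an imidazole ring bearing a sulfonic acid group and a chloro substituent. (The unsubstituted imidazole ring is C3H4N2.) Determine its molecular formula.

C3H3ClN2O3S

Atom tally by fragment:
  imidazole ring core → C:3 H:4 N:2
  (− 2 ring H displaced by substituents)
  + SO3H → S:1 O:3 H:1
  + Cl → Cl:1
Element totals:
  C: 3
  H: 3
  Cl: 1
  N: 2
  O: 3
  S: 1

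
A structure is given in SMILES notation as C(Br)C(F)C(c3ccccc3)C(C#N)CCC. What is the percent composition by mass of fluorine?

Atom tally by fragment:
  BrCH2 → C:1 H:2 Br:1
  CH(F) → C:1 H:1 F:1
  CH(C6H5) → C:7 H:6
  CH(CN) → C:2 H:1 N:1
  CH2 → C:1 H:2
  CH2 → C:1 H:2
  CH3 → C:1 H:3
Element totals:
  C: 14
  H: 17
  Br: 1
  F: 1
  N: 1
Molecular formula: C14H17BrFN.
Molar mass = 298.199 g/mol.
Mass from F: 1 × 18.998 = 18.998 g/mol.
%F = 18.998 / 298.199 × 100 = 6.37%.

6.37%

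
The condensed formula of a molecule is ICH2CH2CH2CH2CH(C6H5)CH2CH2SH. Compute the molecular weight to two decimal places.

334.26 g/mol

Element totals:
  C: 13
  H: 19
  I: 1
  S: 1
Molecular formula: C13H19IS.
  M = 13(12.011) + 19(1.008) + 126.904 + 32.06
    = 156.143 + 19.152 + 126.904 + 32.060 = 334.259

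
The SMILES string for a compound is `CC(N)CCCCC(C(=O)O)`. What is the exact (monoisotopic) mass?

159.1259

Atom tally by fragment:
  CH3 → C:1 H:3
  CH(NH2) → C:1 H:3 N:1
  CH2 → C:1 H:2
  CH2 → C:1 H:2
  CH2 → C:1 H:2
  CH2 → C:1 H:2
  CH2COOH → C:2 H:3 O:2
Element totals:
  C: 8
  H: 17
  N: 1
  O: 2
Molecular formula: C8H17NO2.
  M = 8(12.0) + 17(1.007825) + 14.003074 + 2(15.994915)
    = 96.000000 + 17.133025 + 14.003074 + 31.989830 = 159.125929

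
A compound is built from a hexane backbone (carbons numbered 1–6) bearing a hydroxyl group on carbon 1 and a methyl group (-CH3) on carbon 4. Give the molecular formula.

Atom tally by fragment:
  HOCH2 → C:1 H:3 O:1
  CH2 → C:1 H:2
  CH2 → C:1 H:2
  CH(CH3) → C:2 H:4
  CH2 → C:1 H:2
  CH3 → C:1 H:3
Element totals:
  C: 7
  H: 16
  O: 1

C7H16O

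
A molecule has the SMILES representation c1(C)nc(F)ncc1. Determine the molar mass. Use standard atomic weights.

112.11 g/mol

Atom tally by fragment:
  pyrimidine ring core → C:4 H:4 N:2
  (− 2 ring H displaced by substituents)
  + CH3 → C:1 H:3
  + F → F:1
Element totals:
  C: 5
  H: 5
  F: 1
  N: 2
Molecular formula: C5H5FN2.
  M = 5(12.011) + 5(1.008) + 18.998 + 2(14.007)
    = 60.055 + 5.040 + 18.998 + 28.014 = 112.107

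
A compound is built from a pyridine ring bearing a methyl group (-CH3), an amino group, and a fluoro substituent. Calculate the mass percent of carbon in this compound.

Atom tally by fragment:
  pyridine ring core → C:5 H:5 N:1
  (− 3 ring H displaced by substituents)
  + CH3 → C:1 H:3
  + NH2 → N:1 H:2
  + F → F:1
Element totals:
  C: 6
  H: 7
  F: 1
  N: 2
Molecular formula: C6H7FN2.
Molar mass = 126.134 g/mol.
Mass from C: 6 × 12.011 = 72.066 g/mol.
%C = 72.066 / 126.134 × 100 = 57.13%.

57.13%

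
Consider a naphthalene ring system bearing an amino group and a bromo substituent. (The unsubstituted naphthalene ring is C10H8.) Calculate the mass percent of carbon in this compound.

Atom tally by fragment:
  naphthalene ring system core → C:10 H:8
  (− 2 ring H displaced by substituents)
  + NH2 → N:1 H:2
  + Br → Br:1
Element totals:
  C: 10
  H: 8
  Br: 1
  N: 1
Molecular formula: C10H8BrN.
Molar mass = 222.085 g/mol.
Mass from C: 10 × 12.011 = 120.110 g/mol.
%C = 120.110 / 222.085 × 100 = 54.08%.

54.08%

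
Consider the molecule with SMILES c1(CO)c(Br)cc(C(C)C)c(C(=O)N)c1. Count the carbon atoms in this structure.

Atom tally by fragment:
  benzene ring core → C:6 H:6
  (− 4 ring H displaced by substituents)
  + CH2OH → C:1 H:3 O:1
  + Br → Br:1
  + CH(CH3)2 → C:3 H:7
  + CONH2 → C:1 H:2 O:1 N:1
Element totals:
  C: 11
  H: 14
  Br: 1
  N: 1
  O: 2

11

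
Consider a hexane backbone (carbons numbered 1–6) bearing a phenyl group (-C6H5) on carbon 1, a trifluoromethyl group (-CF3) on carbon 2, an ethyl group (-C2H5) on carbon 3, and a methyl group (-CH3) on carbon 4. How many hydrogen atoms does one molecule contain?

23

Atom tally by fragment:
  C6H5CH2 → C:7 H:7
  CH(CF3) → C:2 H:1 F:3
  CH(C2H5) → C:3 H:6
  CH(CH3) → C:2 H:4
  CH2 → C:1 H:2
  CH3 → C:1 H:3
Element totals:
  C: 16
  H: 23
  F: 3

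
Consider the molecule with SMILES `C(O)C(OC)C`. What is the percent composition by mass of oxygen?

35.51%

Atom tally by fragment:
  HOCH2 → C:1 H:3 O:1
  CH(OCH3) → C:2 H:4 O:1
  CH3 → C:1 H:3
Element totals:
  C: 4
  H: 10
  O: 2
Molecular formula: C4H10O2.
Molar mass = 90.122 g/mol.
Mass from O: 2 × 15.999 = 31.998 g/mol.
%O = 31.998 / 90.122 × 100 = 35.51%.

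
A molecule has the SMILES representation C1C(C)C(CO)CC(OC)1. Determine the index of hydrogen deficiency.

1

Atom tally by fragment:
  cyclopentane ring core → C:5 H:10
  (− 3 ring H displaced by substituents)
  + CH3 → C:1 H:3
  + CH2OH → C:1 H:3 O:1
  + OCH3 → C:1 H:3 O:1
Element totals:
  C: 8
  H: 16
  O: 2
Molecular formula: C8H16O2.
DoU = (2C + 2 + N − H − X) / 2 = (2·8 + 2 + 0 − 16 − 0) / 2 = 1.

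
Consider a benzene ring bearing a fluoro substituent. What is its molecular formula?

C6H5F

Atom tally by fragment:
  benzene ring core → C:6 H:6
  (− 1 ring H displaced by substituents)
  + F → F:1
Element totals:
  C: 6
  H: 5
  F: 1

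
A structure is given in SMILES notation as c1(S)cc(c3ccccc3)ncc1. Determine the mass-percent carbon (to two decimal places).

70.55%

Atom tally by fragment:
  pyridine ring core → C:5 H:5 N:1
  (− 2 ring H displaced by substituents)
  + SH → S:1 H:1
  + C6H5 → C:6 H:5
Element totals:
  C: 11
  H: 9
  N: 1
  S: 1
Molecular formula: C11H9NS.
Molar mass = 187.260 g/mol.
Mass from C: 11 × 12.011 = 132.121 g/mol.
%C = 132.121 / 187.260 × 100 = 70.55%.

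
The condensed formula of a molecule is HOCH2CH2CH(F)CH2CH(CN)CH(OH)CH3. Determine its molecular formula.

Atom tally by fragment:
  HOCH2CH2 → C:2 H:5 O:1
  CH(F) → C:1 H:1 F:1
  CH2 → C:1 H:2
  CH(CN) → C:2 H:1 N:1
  CH(OH) → C:1 H:2 O:1
  CH3 → C:1 H:3
Element totals:
  C: 8
  H: 14
  F: 1
  N: 1
  O: 2

C8H14FNO2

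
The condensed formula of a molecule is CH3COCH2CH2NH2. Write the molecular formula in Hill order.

Atom tally by fragment:
  CH3COCH2 → C:3 H:5 O:1
  CH2NH2 → C:1 H:4 N:1
Element totals:
  C: 4
  H: 9
  N: 1
  O: 1

C4H9NO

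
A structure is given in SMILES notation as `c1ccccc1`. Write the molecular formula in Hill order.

Atom tally by fragment:
  benzene ring core → C:6 H:6
Element totals:
  C: 6
  H: 6

C6H6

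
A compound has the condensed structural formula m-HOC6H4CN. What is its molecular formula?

Element totals:
  C: 7
  H: 5
  N: 1
  O: 1

C7H5NO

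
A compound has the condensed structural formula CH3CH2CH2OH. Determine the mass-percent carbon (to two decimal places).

59.96%

Atom tally by fragment:
  CH3 → C:1 H:3
  CH2CH2OH → C:2 H:5 O:1
Element totals:
  C: 3
  H: 8
  O: 1
Molecular formula: C3H8O.
Molar mass = 60.096 g/mol.
Mass from C: 3 × 12.011 = 36.033 g/mol.
%C = 36.033 / 60.096 × 100 = 59.96%.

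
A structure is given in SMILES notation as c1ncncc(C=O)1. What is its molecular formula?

Atom tally by fragment:
  pyrimidine ring core → C:4 H:4 N:2
  (− 1 ring H displaced by substituents)
  + CHO → C:1 H:1 O:1
Element totals:
  C: 5
  H: 4
  N: 2
  O: 1

C5H4N2O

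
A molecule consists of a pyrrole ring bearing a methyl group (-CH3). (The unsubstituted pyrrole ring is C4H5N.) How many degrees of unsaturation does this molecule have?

3

Atom tally by fragment:
  pyrrole ring core → C:4 H:5 N:1
  (− 1 ring H displaced by substituents)
  + CH3 → C:1 H:3
Element totals:
  C: 5
  H: 7
  N: 1
Molecular formula: C5H7N.
DoU = (2C + 2 + N − H − X) / 2 = (2·5 + 2 + 1 − 7 − 0) / 2 = 3.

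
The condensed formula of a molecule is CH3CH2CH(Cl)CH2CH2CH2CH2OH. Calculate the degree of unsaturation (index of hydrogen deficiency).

Element totals:
  C: 7
  H: 15
  Cl: 1
  O: 1
Molecular formula: C7H15ClO.
DoU = (2C + 2 + N − H − X) / 2 = (2·7 + 2 + 0 − 15 − 1) / 2 = 0.

0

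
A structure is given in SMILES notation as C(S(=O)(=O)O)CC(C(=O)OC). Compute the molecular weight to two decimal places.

182.19 g/mol

Atom tally by fragment:
  HO3SCH2 → C:1 H:3 S:1 O:3
  CH2 → C:1 H:2
  CH2COOCH3 → C:3 H:5 O:2
Element totals:
  C: 5
  H: 10
  O: 5
  S: 1
Molecular formula: C5H10O5S.
  M = 5(12.011) + 10(1.008) + 5(15.999) + 32.06
    = 60.055 + 10.080 + 79.995 + 32.060 = 182.190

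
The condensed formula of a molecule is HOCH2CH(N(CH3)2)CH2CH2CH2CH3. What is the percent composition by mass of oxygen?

11.02%

Atom tally by fragment:
  HOCH2 → C:1 H:3 O:1
  CH(N(CH3)2) → C:3 H:7 N:1
  CH2 → C:1 H:2
  CH2 → C:1 H:2
  CH2 → C:1 H:2
  CH3 → C:1 H:3
Element totals:
  C: 8
  H: 19
  N: 1
  O: 1
Molecular formula: C8H19NO.
Molar mass = 145.246 g/mol.
Mass from O: 1 × 15.999 = 15.999 g/mol.
%O = 15.999 / 145.246 × 100 = 11.02%.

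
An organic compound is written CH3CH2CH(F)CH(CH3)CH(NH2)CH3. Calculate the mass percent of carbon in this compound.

63.12%

Atom tally by fragment:
  CH3 → C:1 H:3
  CH2 → C:1 H:2
  CH(F) → C:1 H:1 F:1
  CH(CH3) → C:2 H:4
  CH(NH2) → C:1 H:3 N:1
  CH3 → C:1 H:3
Element totals:
  C: 7
  H: 16
  F: 1
  N: 1
Molecular formula: C7H16FN.
Molar mass = 133.210 g/mol.
Mass from C: 7 × 12.011 = 84.077 g/mol.
%C = 84.077 / 133.210 × 100 = 63.12%.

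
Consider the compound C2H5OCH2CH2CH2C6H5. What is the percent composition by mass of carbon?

Element totals:
  C: 11
  H: 16
  O: 1
Molecular formula: C11H16O.
Molar mass = 164.248 g/mol.
Mass from C: 11 × 12.011 = 132.121 g/mol.
%C = 132.121 / 164.248 × 100 = 80.44%.

80.44%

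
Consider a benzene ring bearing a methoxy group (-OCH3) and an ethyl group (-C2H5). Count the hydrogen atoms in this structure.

12

Atom tally by fragment:
  benzene ring core → C:6 H:6
  (− 2 ring H displaced by substituents)
  + OCH3 → C:1 H:3 O:1
  + C2H5 → C:2 H:5
Element totals:
  C: 9
  H: 12
  O: 1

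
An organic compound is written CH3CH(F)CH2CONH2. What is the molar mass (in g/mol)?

Atom tally by fragment:
  CH3 → C:1 H:3
  CH(F) → C:1 H:1 F:1
  CH2CONH2 → C:2 H:4 O:1 N:1
Element totals:
  C: 4
  H: 8
  F: 1
  N: 1
  O: 1
Molecular formula: C4H8FNO.
  M = 4(12.011) + 8(1.008) + 18.998 + 14.007 + 15.999
    = 48.044 + 8.064 + 18.998 + 14.007 + 15.999 = 105.112

105.11 g/mol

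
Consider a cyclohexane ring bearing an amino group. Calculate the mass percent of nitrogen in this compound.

14.12%

Atom tally by fragment:
  cyclohexane ring core → C:6 H:12
  (− 1 ring H displaced by substituents)
  + NH2 → N:1 H:2
Element totals:
  C: 6
  H: 13
  N: 1
Molecular formula: C6H13N.
Molar mass = 99.177 g/mol.
Mass from N: 1 × 14.007 = 14.007 g/mol.
%N = 14.007 / 99.177 × 100 = 14.12%.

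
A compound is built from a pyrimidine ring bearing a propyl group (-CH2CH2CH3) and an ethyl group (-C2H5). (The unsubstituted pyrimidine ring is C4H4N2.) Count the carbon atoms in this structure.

9

Atom tally by fragment:
  pyrimidine ring core → C:4 H:4 N:2
  (− 2 ring H displaced by substituents)
  + CH2CH2CH3 → C:3 H:7
  + C2H5 → C:2 H:5
Element totals:
  C: 9
  H: 14
  N: 2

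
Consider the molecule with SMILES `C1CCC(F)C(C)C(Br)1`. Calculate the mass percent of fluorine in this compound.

9.74%

Atom tally by fragment:
  cyclohexane ring core → C:6 H:12
  (− 3 ring H displaced by substituents)
  + F → F:1
  + CH3 → C:1 H:3
  + Br → Br:1
Element totals:
  C: 7
  H: 12
  Br: 1
  F: 1
Molecular formula: C7H12BrF.
Molar mass = 195.075 g/mol.
Mass from F: 1 × 18.998 = 18.998 g/mol.
%F = 18.998 / 195.075 × 100 = 9.74%.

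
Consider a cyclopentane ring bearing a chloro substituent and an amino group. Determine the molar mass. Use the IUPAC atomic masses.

Atom tally by fragment:
  cyclopentane ring core → C:5 H:10
  (− 2 ring H displaced by substituents)
  + Cl → Cl:1
  + NH2 → N:1 H:2
Element totals:
  C: 5
  H: 10
  Cl: 1
  N: 1
Molecular formula: C5H10ClN.
  M = 5(12.011) + 10(1.008) + 35.45 + 14.007
    = 60.055 + 10.080 + 35.450 + 14.007 = 119.592

119.59 g/mol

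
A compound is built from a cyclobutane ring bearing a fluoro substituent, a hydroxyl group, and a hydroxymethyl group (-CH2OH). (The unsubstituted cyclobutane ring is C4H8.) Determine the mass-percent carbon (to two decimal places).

Atom tally by fragment:
  cyclobutane ring core → C:4 H:8
  (− 3 ring H displaced by substituents)
  + F → F:1
  + OH → O:1 H:1
  + CH2OH → C:1 H:3 O:1
Element totals:
  C: 5
  H: 9
  F: 1
  O: 2
Molecular formula: C5H9FO2.
Molar mass = 120.123 g/mol.
Mass from C: 5 × 12.011 = 60.055 g/mol.
%C = 60.055 / 120.123 × 100 = 49.99%.

49.99%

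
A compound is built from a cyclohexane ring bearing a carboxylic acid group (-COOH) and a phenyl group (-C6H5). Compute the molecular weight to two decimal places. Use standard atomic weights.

Atom tally by fragment:
  cyclohexane ring core → C:6 H:12
  (− 2 ring H displaced by substituents)
  + COOH → C:1 H:1 O:2
  + C6H5 → C:6 H:5
Element totals:
  C: 13
  H: 16
  O: 2
Molecular formula: C13H16O2.
  M = 13(12.011) + 16(1.008) + 2(15.999)
    = 156.143 + 16.128 + 31.998 = 204.269

204.27 g/mol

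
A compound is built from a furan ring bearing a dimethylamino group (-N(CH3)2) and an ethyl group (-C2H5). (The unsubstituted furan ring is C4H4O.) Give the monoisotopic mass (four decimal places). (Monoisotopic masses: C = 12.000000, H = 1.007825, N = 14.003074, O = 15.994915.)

Atom tally by fragment:
  furan ring core → C:4 H:4 O:1
  (− 2 ring H displaced by substituents)
  + N(CH3)2 → N:1 C:2 H:6
  + C2H5 → C:2 H:5
Element totals:
  C: 8
  H: 13
  N: 1
  O: 1
Molecular formula: C8H13NO.
  M = 8(12.0) + 13(1.007825) + 14.003074 + 15.994915
    = 96.000000 + 13.101725 + 14.003074 + 15.994915 = 139.099714

139.0997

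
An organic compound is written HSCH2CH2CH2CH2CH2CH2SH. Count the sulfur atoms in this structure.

Element totals:
  C: 6
  H: 14
  S: 2

2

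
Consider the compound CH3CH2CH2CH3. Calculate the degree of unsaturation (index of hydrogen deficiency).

Atom tally by fragment:
  CH3 → C:1 H:3
  CH2 → C:1 H:2
  CH2 → C:1 H:2
  CH3 → C:1 H:3
Element totals:
  C: 4
  H: 10
Molecular formula: C4H10.
DoU = (2C + 2 + N − H − X) / 2 = (2·4 + 2 + 0 − 10 − 0) / 2 = 0.

0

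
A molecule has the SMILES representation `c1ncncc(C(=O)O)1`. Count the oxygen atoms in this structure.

2

Atom tally by fragment:
  pyrimidine ring core → C:4 H:4 N:2
  (− 1 ring H displaced by substituents)
  + COOH → C:1 H:1 O:2
Element totals:
  C: 5
  H: 4
  N: 2
  O: 2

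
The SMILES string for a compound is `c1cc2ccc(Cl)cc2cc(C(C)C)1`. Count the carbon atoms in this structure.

13

Atom tally by fragment:
  naphthalene ring system core → C:10 H:8
  (− 2 ring H displaced by substituents)
  + Cl → Cl:1
  + CH(CH3)2 → C:3 H:7
Element totals:
  C: 13
  H: 13
  Cl: 1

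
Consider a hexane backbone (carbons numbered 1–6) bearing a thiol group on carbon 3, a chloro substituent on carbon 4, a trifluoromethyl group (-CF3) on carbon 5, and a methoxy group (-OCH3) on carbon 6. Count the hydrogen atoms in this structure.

Atom tally by fragment:
  CH3 → C:1 H:3
  CH2 → C:1 H:2
  CH(SH) → C:1 H:2 S:1
  CH(Cl) → C:1 H:1 Cl:1
  CH(CF3) → C:2 H:1 F:3
  CH2OCH3 → C:2 H:5 O:1
Element totals:
  C: 8
  H: 14
  Cl: 1
  F: 3
  O: 1
  S: 1

14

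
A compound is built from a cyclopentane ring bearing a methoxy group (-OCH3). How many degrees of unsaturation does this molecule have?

Atom tally by fragment:
  cyclopentane ring core → C:5 H:10
  (− 1 ring H displaced by substituents)
  + OCH3 → C:1 H:3 O:1
Element totals:
  C: 6
  H: 12
  O: 1
Molecular formula: C6H12O.
DoU = (2C + 2 + N − H − X) / 2 = (2·6 + 2 + 0 − 12 − 0) / 2 = 1.

1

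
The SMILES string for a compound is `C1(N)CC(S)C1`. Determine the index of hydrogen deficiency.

1

Atom tally by fragment:
  cyclobutane ring core → C:4 H:8
  (− 2 ring H displaced by substituents)
  + NH2 → N:1 H:2
  + SH → S:1 H:1
Element totals:
  C: 4
  H: 9
  N: 1
  S: 1
Molecular formula: C4H9NS.
DoU = (2C + 2 + N − H − X) / 2 = (2·4 + 2 + 1 − 9 − 0) / 2 = 1.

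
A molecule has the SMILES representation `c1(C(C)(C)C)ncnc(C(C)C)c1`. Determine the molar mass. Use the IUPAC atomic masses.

Atom tally by fragment:
  pyrimidine ring core → C:4 H:4 N:2
  (− 2 ring H displaced by substituents)
  + C(CH3)3 → C:4 H:9
  + CH(CH3)2 → C:3 H:7
Element totals:
  C: 11
  H: 18
  N: 2
Molecular formula: C11H18N2.
  M = 11(12.011) + 18(1.008) + 2(14.007)
    = 132.121 + 18.144 + 28.014 = 178.279

178.28 g/mol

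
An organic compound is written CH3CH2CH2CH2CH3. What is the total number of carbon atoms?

Atom tally by fragment:
  CH3 → C:1 H:3
  CH2 → C:1 H:2
  CH2 → C:1 H:2
  CH2 → C:1 H:2
  CH3 → C:1 H:3
Element totals:
  C: 5
  H: 12

5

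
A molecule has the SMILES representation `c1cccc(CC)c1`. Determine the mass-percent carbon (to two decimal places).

90.51%

Atom tally by fragment:
  benzene ring core → C:6 H:6
  (− 1 ring H displaced by substituents)
  + C2H5 → C:2 H:5
Element totals:
  C: 8
  H: 10
Molecular formula: C8H10.
Molar mass = 106.168 g/mol.
Mass from C: 8 × 12.011 = 96.088 g/mol.
%C = 96.088 / 106.168 × 100 = 90.51%.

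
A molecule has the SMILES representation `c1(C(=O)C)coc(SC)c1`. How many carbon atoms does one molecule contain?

Atom tally by fragment:
  furan ring core → C:4 H:4 O:1
  (− 2 ring H displaced by substituents)
  + COCH3 → C:2 H:3 O:1
  + SCH3 → C:1 H:3 S:1
Element totals:
  C: 7
  H: 8
  O: 2
  S: 1

7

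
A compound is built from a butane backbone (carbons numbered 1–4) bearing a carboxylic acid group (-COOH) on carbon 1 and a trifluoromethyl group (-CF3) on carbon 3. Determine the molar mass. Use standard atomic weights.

Atom tally by fragment:
  HOOCCH2 → C:2 H:3 O:2
  CH2 → C:1 H:2
  CH(CF3) → C:2 H:1 F:3
  CH3 → C:1 H:3
Element totals:
  C: 6
  H: 9
  F: 3
  O: 2
Molecular formula: C6H9F3O2.
  M = 6(12.011) + 9(1.008) + 3(18.998) + 2(15.999)
    = 72.066 + 9.072 + 56.994 + 31.998 = 170.130

170.13 g/mol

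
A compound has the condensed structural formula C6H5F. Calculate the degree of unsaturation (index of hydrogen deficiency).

Element totals:
  C: 6
  H: 5
  F: 1
Molecular formula: C6H5F.
DoU = (2C + 2 + N − H − X) / 2 = (2·6 + 2 + 0 − 5 − 1) / 2 = 4.

4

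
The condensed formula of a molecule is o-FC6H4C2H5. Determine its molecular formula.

Element totals:
  C: 8
  H: 9
  F: 1

C8H9F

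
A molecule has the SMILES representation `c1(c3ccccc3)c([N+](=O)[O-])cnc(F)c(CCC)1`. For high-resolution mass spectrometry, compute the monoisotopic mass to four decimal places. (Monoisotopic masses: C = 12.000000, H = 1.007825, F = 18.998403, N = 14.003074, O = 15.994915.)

260.0961

Atom tally by fragment:
  pyridine ring core → C:5 H:5 N:1
  (− 4 ring H displaced by substituents)
  + C6H5 → C:6 H:5
  + NO2 → N:1 O:2
  + F → F:1
  + CH2CH2CH3 → C:3 H:7
Element totals:
  C: 14
  H: 13
  F: 1
  N: 2
  O: 2
Molecular formula: C14H13FN2O2.
  M = 14(12.0) + 13(1.007825) + 18.998403 + 2(14.003074) + 2(15.994915)
    = 168.000000 + 13.101725 + 18.998403 + 28.006148 + 31.989830 = 260.096106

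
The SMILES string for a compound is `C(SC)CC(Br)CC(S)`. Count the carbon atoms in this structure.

6

Atom tally by fragment:
  CH3SCH2 → C:2 H:5 S:1
  CH2 → C:1 H:2
  CH(Br) → C:1 H:1 Br:1
  CH2 → C:1 H:2
  CH2SH → C:1 H:3 S:1
Element totals:
  C: 6
  H: 13
  Br: 1
  S: 2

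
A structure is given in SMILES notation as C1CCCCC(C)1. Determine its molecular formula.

C7H14

Atom tally by fragment:
  cyclohexane ring core → C:6 H:12
  (− 1 ring H displaced by substituents)
  + CH3 → C:1 H:3
Element totals:
  C: 7
  H: 14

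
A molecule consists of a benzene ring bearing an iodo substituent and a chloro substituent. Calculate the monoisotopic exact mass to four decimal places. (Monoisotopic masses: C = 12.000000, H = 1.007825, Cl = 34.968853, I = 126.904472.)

237.9046

Atom tally by fragment:
  benzene ring core → C:6 H:6
  (− 2 ring H displaced by substituents)
  + I → I:1
  + Cl → Cl:1
Element totals:
  C: 6
  H: 4
  Cl: 1
  I: 1
Molecular formula: C6H4ClI.
  M = 6(12.0) + 4(1.007825) + 34.968853 + 126.904472
    = 72.000000 + 4.031300 + 34.968853 + 126.904472 = 237.904625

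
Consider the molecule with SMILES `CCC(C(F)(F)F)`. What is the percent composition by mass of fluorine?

Atom tally by fragment:
  CH3 → C:1 H:3
  CH2 → C:1 H:2
  CH2CF3 → C:2 H:2 F:3
Element totals:
  C: 4
  H: 7
  F: 3
Molecular formula: C4H7F3.
Molar mass = 112.094 g/mol.
Mass from F: 3 × 18.998 = 56.994 g/mol.
%F = 56.994 / 112.094 × 100 = 50.84%.

50.84%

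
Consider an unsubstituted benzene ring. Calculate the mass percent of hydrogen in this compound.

7.74%

Atom tally by fragment:
  benzene ring core → C:6 H:6
Element totals:
  C: 6
  H: 6
Molecular formula: C6H6.
Molar mass = 78.114 g/mol.
Mass from H: 6 × 1.008 = 6.048 g/mol.
%H = 6.048 / 78.114 × 100 = 7.74%.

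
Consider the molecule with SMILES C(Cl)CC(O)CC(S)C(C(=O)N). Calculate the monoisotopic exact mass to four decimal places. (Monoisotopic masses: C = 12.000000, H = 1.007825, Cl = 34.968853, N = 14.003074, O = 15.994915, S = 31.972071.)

Atom tally by fragment:
  ClCH2 → C:1 H:2 Cl:1
  CH2 → C:1 H:2
  CH(OH) → C:1 H:2 O:1
  CH2 → C:1 H:2
  CH(SH) → C:1 H:2 S:1
  CH2CONH2 → C:2 H:4 O:1 N:1
Element totals:
  C: 7
  H: 14
  Cl: 1
  N: 1
  O: 2
  S: 1
Molecular formula: C7H14ClNO2S.
  M = 7(12.0) + 14(1.007825) + 34.968853 + 14.003074 + 2(15.994915) + 31.972071
    = 84.000000 + 14.109550 + 34.968853 + 14.003074 + 31.989830 + 31.972071 = 211.043378

211.0434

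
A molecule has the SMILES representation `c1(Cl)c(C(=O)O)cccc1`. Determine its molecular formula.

Atom tally by fragment:
  benzene ring core → C:6 H:6
  (− 2 ring H displaced by substituents)
  + Cl → Cl:1
  + COOH → C:1 H:1 O:2
Element totals:
  C: 7
  H: 5
  Cl: 1
  O: 2

C7H5ClO2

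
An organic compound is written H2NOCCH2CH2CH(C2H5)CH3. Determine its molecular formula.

Atom tally by fragment:
  H2NOCCH2 → C:2 H:4 O:1 N:1
  CH2 → C:1 H:2
  CH(C2H5) → C:3 H:6
  CH3 → C:1 H:3
Element totals:
  C: 7
  H: 15
  N: 1
  O: 1

C7H15NO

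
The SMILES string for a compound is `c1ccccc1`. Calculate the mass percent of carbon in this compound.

Atom tally by fragment:
  benzene ring core → C:6 H:6
Element totals:
  C: 6
  H: 6
Molecular formula: C6H6.
Molar mass = 78.114 g/mol.
Mass from C: 6 × 12.011 = 72.066 g/mol.
%C = 72.066 / 78.114 × 100 = 92.26%.

92.26%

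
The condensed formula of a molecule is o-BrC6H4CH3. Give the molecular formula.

Atom tally by fragment:
  benzene ring core → C:6 H:6
  (− 2 ring H displaced by substituents)
  + Br → Br:1
  + CH3 → C:1 H:3
Element totals:
  C: 7
  H: 7
  Br: 1

C7H7Br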